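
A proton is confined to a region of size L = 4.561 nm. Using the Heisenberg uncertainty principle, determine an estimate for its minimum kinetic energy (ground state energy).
249.364 neV

Using the uncertainty principle to estimate ground state energy:

1. The position uncertainty is approximately the confinement size:
   Δx ≈ L = 4.561e-09 m

2. From ΔxΔp ≥ ℏ/2, the minimum momentum uncertainty is:
   Δp ≈ ℏ/(2L) = 1.156e-26 kg·m/s

3. The kinetic energy is approximately:
   KE ≈ (Δp)²/(2m) = (1.156e-26)²/(2 × 1.673e-27 kg)
   KE ≈ 3.995e-26 J = 249.364 neV

This is an order-of-magnitude estimate of the ground state energy.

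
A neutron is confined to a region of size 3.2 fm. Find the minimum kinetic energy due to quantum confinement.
505.890 keV

Using the uncertainty principle:

1. Position uncertainty: Δx ≈ 3.200e-15 m
2. Minimum momentum uncertainty: Δp = ℏ/(2Δx) = 1.648e-20 kg·m/s
3. Minimum kinetic energy:
   KE = (Δp)²/(2m) = (1.648e-20)²/(2 × 1.675e-27 kg)
   KE = 8.105e-14 J = 505.890 keV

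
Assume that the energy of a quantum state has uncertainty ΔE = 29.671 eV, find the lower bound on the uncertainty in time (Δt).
11.092 as

Using the energy-time uncertainty principle:
ΔEΔt ≥ ℏ/2

The minimum uncertainty in time is:
Δt_min = ℏ/(2ΔE)
Δt_min = (1.055e-34 J·s) / (2 × 4.754e-18 J)
Δt_min = 1.109e-17 s = 11.092 as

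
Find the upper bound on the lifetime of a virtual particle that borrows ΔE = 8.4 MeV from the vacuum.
39.179 ys

Using the energy-time uncertainty principle:
ΔEΔt ≥ ℏ/2

For a virtual particle borrowing energy ΔE, the maximum lifetime is:
Δt_max = ℏ/(2ΔE)

Converting energy:
ΔE = 8.4 MeV = 1.346e-12 J

Δt_max = (1.055e-34 J·s) / (2 × 1.346e-12 J)
Δt_max = 3.918e-23 s = 39.179 ys

Virtual particles with higher borrowed energy exist for shorter times.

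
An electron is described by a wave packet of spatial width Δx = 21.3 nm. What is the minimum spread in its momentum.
2.476 × 10^-27 kg·m/s

For a wave packet, the spatial width Δx and momentum spread Δp are related by the uncertainty principle:
ΔxΔp ≥ ℏ/2

The minimum momentum spread is:
Δp_min = ℏ/(2Δx)
Δp_min = (1.055e-34 J·s) / (2 × 2.130e-08 m)
Δp_min = 2.476e-27 kg·m/s

A wave packet cannot have both a well-defined position and well-defined momentum.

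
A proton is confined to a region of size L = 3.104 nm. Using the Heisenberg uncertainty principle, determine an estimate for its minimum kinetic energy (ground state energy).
538.407 neV

Using the uncertainty principle to estimate ground state energy:

1. The position uncertainty is approximately the confinement size:
   Δx ≈ L = 3.104e-09 m

2. From ΔxΔp ≥ ℏ/2, the minimum momentum uncertainty is:
   Δp ≈ ℏ/(2L) = 1.699e-26 kg·m/s

3. The kinetic energy is approximately:
   KE ≈ (Δp)²/(2m) = (1.699e-26)²/(2 × 1.673e-27 kg)
   KE ≈ 8.626e-26 J = 538.407 neV

This is an order-of-magnitude estimate of the ground state energy.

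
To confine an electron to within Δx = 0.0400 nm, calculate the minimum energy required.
5.953 eV

Localizing a particle requires giving it sufficient momentum uncertainty:

1. From uncertainty principle: Δp ≥ ℏ/(2Δx)
   Δp_min = (1.055e-34 J·s) / (2 × 4.000e-11 m)
   Δp_min = 1.318e-24 kg·m/s

2. This momentum uncertainty corresponds to kinetic energy:
   KE ≈ (Δp)²/(2m) = (1.318e-24)²/(2 × 9.109e-31 kg)
   KE = 9.538e-19 J = 5.953 eV

Tighter localization requires more energy.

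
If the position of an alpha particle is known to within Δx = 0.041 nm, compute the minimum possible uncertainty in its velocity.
193.548 m/s

Using the Heisenberg uncertainty principle and Δp = mΔv:
ΔxΔp ≥ ℏ/2
Δx(mΔv) ≥ ℏ/2

The minimum uncertainty in velocity is:
Δv_min = ℏ/(2mΔx)
Δv_min = (1.055e-34 J·s) / (2 × 6.645e-27 kg × 4.100e-11 m)
Δv_min = 1.935e+02 m/s = 193.548 m/s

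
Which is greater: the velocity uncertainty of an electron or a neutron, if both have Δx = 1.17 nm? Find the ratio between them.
The electron has the larger minimum velocity uncertainty, by a ratio of 1838.7.

For both particles, Δp_min = ℏ/(2Δx) = 4.507e-26 kg·m/s (same for both).

The velocity uncertainty is Δv = Δp/m:
- electron: Δv = 4.507e-26 / 9.109e-31 = 4.947e+04 m/s = 49.473 km/s
- neutron: Δv = 4.507e-26 / 1.675e-27 = 2.691e+01 m/s = 26.907 m/s

Ratio: 4.947e+04 / 2.691e+01 = 1838.7

The lighter particle has larger velocity uncertainty because Δv ∝ 1/m.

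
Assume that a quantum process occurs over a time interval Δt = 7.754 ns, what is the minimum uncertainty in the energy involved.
42.443 neV

Using the energy-time uncertainty principle:
ΔEΔt ≥ ℏ/2

The minimum uncertainty in energy is:
ΔE_min = ℏ/(2Δt)
ΔE_min = (1.055e-34 J·s) / (2 × 7.754e-09 s)
ΔE_min = 6.800e-27 J = 42.443 neV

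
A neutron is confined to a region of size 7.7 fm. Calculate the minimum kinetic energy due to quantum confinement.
87.372 keV

Using the uncertainty principle:

1. Position uncertainty: Δx ≈ 7.700e-15 m
2. Minimum momentum uncertainty: Δp = ℏ/(2Δx) = 6.848e-21 kg·m/s
3. Minimum kinetic energy:
   KE = (Δp)²/(2m) = (6.848e-21)²/(2 × 1.675e-27 kg)
   KE = 1.400e-14 J = 87.372 keV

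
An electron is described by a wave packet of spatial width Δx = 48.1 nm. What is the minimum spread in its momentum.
1.096 × 10^-27 kg·m/s

For a wave packet, the spatial width Δx and momentum spread Δp are related by the uncertainty principle:
ΔxΔp ≥ ℏ/2

The minimum momentum spread is:
Δp_min = ℏ/(2Δx)
Δp_min = (1.055e-34 J·s) / (2 × 4.810e-08 m)
Δp_min = 1.096e-27 kg·m/s

A wave packet cannot have both a well-defined position and well-defined momentum.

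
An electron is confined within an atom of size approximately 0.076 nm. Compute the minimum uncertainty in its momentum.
6.938 × 10^-25 kg·m/s

Using the Heisenberg uncertainty principle:
ΔxΔp ≥ ℏ/2

With Δx ≈ L = 7.600e-11 m (the confinement size):
Δp_min = ℏ/(2Δx)
Δp_min = (1.055e-34 J·s) / (2 × 7.600e-11 m)
Δp_min = 6.938e-25 kg·m/s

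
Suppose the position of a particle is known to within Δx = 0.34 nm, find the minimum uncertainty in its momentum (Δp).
1.551 × 10^-25 kg·m/s

Using the Heisenberg uncertainty principle:
ΔxΔp ≥ ℏ/2

The minimum uncertainty in momentum is:
Δp_min = ℏ/(2Δx)
Δp_min = (1.055e-34 J·s) / (2 × 3.400e-10 m)
Δp_min = 1.551e-25 kg·m/s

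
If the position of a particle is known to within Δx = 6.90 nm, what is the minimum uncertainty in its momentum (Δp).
7.642 × 10^-27 kg·m/s

Using the Heisenberg uncertainty principle:
ΔxΔp ≥ ℏ/2

The minimum uncertainty in momentum is:
Δp_min = ℏ/(2Δx)
Δp_min = (1.055e-34 J·s) / (2 × 6.900e-09 m)
Δp_min = 7.642e-27 kg·m/s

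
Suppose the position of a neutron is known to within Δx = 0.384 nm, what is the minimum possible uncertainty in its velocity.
81.982 m/s

Using the Heisenberg uncertainty principle and Δp = mΔv:
ΔxΔp ≥ ℏ/2
Δx(mΔv) ≥ ℏ/2

The minimum uncertainty in velocity is:
Δv_min = ℏ/(2mΔx)
Δv_min = (1.055e-34 J·s) / (2 × 1.675e-27 kg × 3.840e-10 m)
Δv_min = 8.198e+01 m/s = 81.982 m/s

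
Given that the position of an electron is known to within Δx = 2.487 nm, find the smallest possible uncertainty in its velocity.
23.275 km/s

Using the Heisenberg uncertainty principle and Δp = mΔv:
ΔxΔp ≥ ℏ/2
Δx(mΔv) ≥ ℏ/2

The minimum uncertainty in velocity is:
Δv_min = ℏ/(2mΔx)
Δv_min = (1.055e-34 J·s) / (2 × 9.109e-31 kg × 2.487e-09 m)
Δv_min = 2.327e+04 m/s = 23.275 km/s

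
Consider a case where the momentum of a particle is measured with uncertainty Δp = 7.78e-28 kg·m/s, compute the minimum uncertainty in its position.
67.775 nm

Using the Heisenberg uncertainty principle:
ΔxΔp ≥ ℏ/2

The minimum uncertainty in position is:
Δx_min = ℏ/(2Δp)
Δx_min = (1.055e-34 J·s) / (2 × 7.780e-28 kg·m/s)
Δx_min = 6.777e-08 m = 67.775 nm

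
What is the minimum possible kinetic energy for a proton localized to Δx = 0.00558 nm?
166.604 meV

Localizing a particle requires giving it sufficient momentum uncertainty:

1. From uncertainty principle: Δp ≥ ℏ/(2Δx)
   Δp_min = (1.055e-34 J·s) / (2 × 5.580e-12 m)
   Δp_min = 9.450e-24 kg·m/s

2. This momentum uncertainty corresponds to kinetic energy:
   KE ≈ (Δp)²/(2m) = (9.450e-24)²/(2 × 1.673e-27 kg)
   KE = 2.669e-20 J = 166.604 meV

Tighter localization requires more energy.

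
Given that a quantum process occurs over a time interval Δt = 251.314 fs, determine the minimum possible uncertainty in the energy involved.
1.310 meV

Using the energy-time uncertainty principle:
ΔEΔt ≥ ℏ/2

The minimum uncertainty in energy is:
ΔE_min = ℏ/(2Δt)
ΔE_min = (1.055e-34 J·s) / (2 × 2.513e-13 s)
ΔE_min = 2.098e-22 J = 1.310 meV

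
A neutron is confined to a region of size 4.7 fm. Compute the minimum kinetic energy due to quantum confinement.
234.509 keV

Using the uncertainty principle:

1. Position uncertainty: Δx ≈ 4.700e-15 m
2. Minimum momentum uncertainty: Δp = ℏ/(2Δx) = 1.122e-20 kg·m/s
3. Minimum kinetic energy:
   KE = (Δp)²/(2m) = (1.122e-20)²/(2 × 1.675e-27 kg)
   KE = 3.757e-14 J = 234.509 keV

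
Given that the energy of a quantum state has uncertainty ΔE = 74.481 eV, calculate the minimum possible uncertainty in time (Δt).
4.419 as

Using the energy-time uncertainty principle:
ΔEΔt ≥ ℏ/2

The minimum uncertainty in time is:
Δt_min = ℏ/(2ΔE)
Δt_min = (1.055e-34 J·s) / (2 × 1.193e-17 J)
Δt_min = 4.419e-18 s = 4.419 as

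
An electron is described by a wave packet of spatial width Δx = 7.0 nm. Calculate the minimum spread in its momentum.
7.533 × 10^-27 kg·m/s

For a wave packet, the spatial width Δx and momentum spread Δp are related by the uncertainty principle:
ΔxΔp ≥ ℏ/2

The minimum momentum spread is:
Δp_min = ℏ/(2Δx)
Δp_min = (1.055e-34 J·s) / (2 × 7.000e-09 m)
Δp_min = 7.533e-27 kg·m/s

A wave packet cannot have both a well-defined position and well-defined momentum.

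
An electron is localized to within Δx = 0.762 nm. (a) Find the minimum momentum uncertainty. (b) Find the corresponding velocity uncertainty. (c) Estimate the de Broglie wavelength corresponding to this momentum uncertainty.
(a) Δp_min = 6.920 × 10^-26 kg·m/s
(b) Δv_min = 75.963 km/s
(c) λ_dB = 9.576 nm

Step-by-step:

(a) From the uncertainty principle:
Δp_min = ℏ/(2Δx) = (1.055e-34 J·s)/(2 × 7.620e-10 m) = 6.920e-26 kg·m/s

(b) The velocity uncertainty:
Δv = Δp/m = (6.920e-26 kg·m/s)/(9.109e-31 kg) = 7.596e+04 m/s = 75.963 km/s

(c) The de Broglie wavelength for this momentum:
λ = h/p = (6.626e-34 J·s)/(6.920e-26 kg·m/s) = 9.576e-09 m = 9.576 nm

Note: The de Broglie wavelength is comparable to the localization size, as expected from wave-particle duality.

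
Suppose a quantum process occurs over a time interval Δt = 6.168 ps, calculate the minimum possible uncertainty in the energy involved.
53.357 μeV

Using the energy-time uncertainty principle:
ΔEΔt ≥ ℏ/2

The minimum uncertainty in energy is:
ΔE_min = ℏ/(2Δt)
ΔE_min = (1.055e-34 J·s) / (2 × 6.168e-12 s)
ΔE_min = 8.549e-24 J = 53.357 μeV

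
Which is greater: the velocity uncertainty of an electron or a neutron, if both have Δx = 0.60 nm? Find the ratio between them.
The electron has the larger minimum velocity uncertainty, by a ratio of 1838.7.

For both particles, Δp_min = ℏ/(2Δx) = 8.788e-26 kg·m/s (same for both).

The velocity uncertainty is Δv = Δp/m:
- electron: Δv = 8.788e-26 / 9.109e-31 = 9.647e+04 m/s = 96.473 km/s
- neutron: Δv = 8.788e-26 / 1.675e-27 = 5.247e+01 m/s = 52.469 m/s

Ratio: 9.647e+04 / 5.247e+01 = 1838.7

The lighter particle has larger velocity uncertainty because Δv ∝ 1/m.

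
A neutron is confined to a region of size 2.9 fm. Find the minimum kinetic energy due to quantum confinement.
615.971 keV

Using the uncertainty principle:

1. Position uncertainty: Δx ≈ 2.900e-15 m
2. Minimum momentum uncertainty: Δp = ℏ/(2Δx) = 1.818e-20 kg·m/s
3. Minimum kinetic energy:
   KE = (Δp)²/(2m) = (1.818e-20)²/(2 × 1.675e-27 kg)
   KE = 9.869e-14 J = 615.971 keV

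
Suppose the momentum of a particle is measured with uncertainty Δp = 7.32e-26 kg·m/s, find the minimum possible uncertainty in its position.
720.336 pm

Using the Heisenberg uncertainty principle:
ΔxΔp ≥ ℏ/2

The minimum uncertainty in position is:
Δx_min = ℏ/(2Δp)
Δx_min = (1.055e-34 J·s) / (2 × 7.320e-26 kg·m/s)
Δx_min = 7.203e-10 m = 720.336 pm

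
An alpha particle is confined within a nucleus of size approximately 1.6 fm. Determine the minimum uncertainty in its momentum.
3.296 × 10^-20 kg·m/s

Using the Heisenberg uncertainty principle:
ΔxΔp ≥ ℏ/2

With Δx ≈ L = 1.600e-15 m (the confinement size):
Δp_min = ℏ/(2Δx)
Δp_min = (1.055e-34 J·s) / (2 × 1.600e-15 m)
Δp_min = 3.296e-20 kg·m/s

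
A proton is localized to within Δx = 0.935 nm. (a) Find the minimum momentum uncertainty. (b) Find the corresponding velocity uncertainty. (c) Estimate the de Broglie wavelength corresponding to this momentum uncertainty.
(a) Δp_min = 5.639 × 10^-26 kg·m/s
(b) Δv_min = 33.716 m/s
(c) λ_dB = 11.750 nm

Step-by-step:

(a) From the uncertainty principle:
Δp_min = ℏ/(2Δx) = (1.055e-34 J·s)/(2 × 9.350e-10 m) = 5.639e-26 kg·m/s

(b) The velocity uncertainty:
Δv = Δp/m = (5.639e-26 kg·m/s)/(1.673e-27 kg) = 3.372e+01 m/s = 33.716 m/s

(c) The de Broglie wavelength for this momentum:
λ = h/p = (6.626e-34 J·s)/(5.639e-26 kg·m/s) = 1.175e-08 m = 11.750 nm

Note: The de Broglie wavelength is comparable to the localization size, as expected from wave-particle duality.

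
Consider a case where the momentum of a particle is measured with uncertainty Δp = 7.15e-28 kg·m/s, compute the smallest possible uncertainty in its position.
73.746 nm

Using the Heisenberg uncertainty principle:
ΔxΔp ≥ ℏ/2

The minimum uncertainty in position is:
Δx_min = ℏ/(2Δp)
Δx_min = (1.055e-34 J·s) / (2 × 7.150e-28 kg·m/s)
Δx_min = 7.375e-08 m = 73.746 nm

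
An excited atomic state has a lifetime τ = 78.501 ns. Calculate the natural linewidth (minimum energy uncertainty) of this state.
4.192 neV

Using the energy-time uncertainty principle:
ΔEΔt ≥ ℏ/2

The lifetime τ represents the time uncertainty Δt.
The natural linewidth (minimum energy uncertainty) is:

ΔE = ℏ/(2τ)
ΔE = (1.055e-34 J·s) / (2 × 7.850e-08 s)
ΔE = 6.717e-28 J = 4.192 neV

This natural linewidth limits the precision of spectroscopic measurements.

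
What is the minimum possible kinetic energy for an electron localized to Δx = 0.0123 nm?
62.958 eV

Localizing a particle requires giving it sufficient momentum uncertainty:

1. From uncertainty principle: Δp ≥ ℏ/(2Δx)
   Δp_min = (1.055e-34 J·s) / (2 × 1.230e-11 m)
   Δp_min = 4.287e-24 kg·m/s

2. This momentum uncertainty corresponds to kinetic energy:
   KE ≈ (Δp)²/(2m) = (4.287e-24)²/(2 × 9.109e-31 kg)
   KE = 1.009e-17 J = 62.958 eV

Tighter localization requires more energy.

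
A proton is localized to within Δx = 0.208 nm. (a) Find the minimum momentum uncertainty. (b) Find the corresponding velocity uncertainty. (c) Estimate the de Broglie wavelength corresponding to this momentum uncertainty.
(a) Δp_min = 2.535 × 10^-25 kg·m/s
(b) Δv_min = 151.560 m/s
(c) λ_dB = 2.614 nm

Step-by-step:

(a) From the uncertainty principle:
Δp_min = ℏ/(2Δx) = (1.055e-34 J·s)/(2 × 2.080e-10 m) = 2.535e-25 kg·m/s

(b) The velocity uncertainty:
Δv = Δp/m = (2.535e-25 kg·m/s)/(1.673e-27 kg) = 1.516e+02 m/s = 151.560 m/s

(c) The de Broglie wavelength for this momentum:
λ = h/p = (6.626e-34 J·s)/(2.535e-25 kg·m/s) = 2.614e-09 m = 2.614 nm

Note: The de Broglie wavelength is comparable to the localization size, as expected from wave-particle duality.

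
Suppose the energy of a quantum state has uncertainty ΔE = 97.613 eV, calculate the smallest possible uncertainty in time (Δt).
3.372 as

Using the energy-time uncertainty principle:
ΔEΔt ≥ ℏ/2

The minimum uncertainty in time is:
Δt_min = ℏ/(2ΔE)
Δt_min = (1.055e-34 J·s) / (2 × 1.564e-17 J)
Δt_min = 3.372e-18 s = 3.372 as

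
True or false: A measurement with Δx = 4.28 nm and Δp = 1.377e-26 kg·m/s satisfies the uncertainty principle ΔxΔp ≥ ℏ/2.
Yes, it satisfies the uncertainty principle.

Calculate the product ΔxΔp:
ΔxΔp = (4.280e-09 m) × (1.377e-26 kg·m/s)
ΔxΔp = 5.894e-35 J·s

Compare to the minimum allowed value ℏ/2:
ℏ/2 = 5.273e-35 J·s

Since ΔxΔp = 5.894e-35 J·s ≥ 5.273e-35 J·s = ℏ/2,
the measurement satisfies the uncertainty principle.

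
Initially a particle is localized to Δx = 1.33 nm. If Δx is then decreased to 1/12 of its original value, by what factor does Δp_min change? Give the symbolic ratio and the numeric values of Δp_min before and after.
Original Δp_min = 3.965 × 10^-26 kg·m/s; new Δp'_min = 4.757 × 10^-25 kg·m/s; ratio Δp'_min/Δp_min = 12.

From the uncertainty principle ΔxΔp ≥ ℏ/2, the minimum momentum uncertainty is Δp_min = ℏ/(2Δx).

Original (Δx = 1.33 nm = 1.330e-09 m):
Δp_min = (1.055e-34 J·s)/(2 × 1.330e-09 m) = 3.965e-26 kg·m/s

When Δx → (1/12)Δx:
Δp'_min = ℏ/(2 × (1/12)Δx) = 12 × ℏ/(2Δx) = 12 × Δp_min
Δp'_min = 12 × 3.965e-26 kg·m/s = 4.757e-25 kg·m/s

Since Δp_min ∝ 1/Δx, when Δx is decreased to 1/12 of its original value, Δp_min increases to 12 times its original value.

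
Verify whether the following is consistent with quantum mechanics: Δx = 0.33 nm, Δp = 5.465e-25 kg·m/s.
Yes, it satisfies the uncertainty principle.

Calculate the product ΔxΔp:
ΔxΔp = (3.300e-10 m) × (5.465e-25 kg·m/s)
ΔxΔp = 1.803e-34 J·s

Compare to the minimum allowed value ℏ/2:
ℏ/2 = 5.273e-35 J·s

Since ΔxΔp = 1.803e-34 J·s ≥ 5.273e-35 J·s = ℏ/2,
the measurement satisfies the uncertainty principle.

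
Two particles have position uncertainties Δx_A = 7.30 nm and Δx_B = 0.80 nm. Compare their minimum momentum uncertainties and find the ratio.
Particle B has the larger minimum momentum uncertainty, by a factor of 9.12.

For each particle, the minimum momentum uncertainty is Δp_min = ℏ/(2Δx):

Particle A: Δp_A = ℏ/(2×7.300e-09 m) = 7.223e-27 kg·m/s
Particle B: Δp_B = ℏ/(2×8.000e-10 m) = 6.591e-26 kg·m/s

Ratio: Δp_B/Δp_A = 9.12

Since Δp_min ∝ 1/Δx, the particle with smaller position uncertainty (B) has larger momentum uncertainty.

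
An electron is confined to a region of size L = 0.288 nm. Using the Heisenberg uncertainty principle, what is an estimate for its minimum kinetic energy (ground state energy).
114.836 meV

Using the uncertainty principle to estimate ground state energy:

1. The position uncertainty is approximately the confinement size:
   Δx ≈ L = 2.880e-10 m

2. From ΔxΔp ≥ ℏ/2, the minimum momentum uncertainty is:
   Δp ≈ ℏ/(2L) = 1.831e-25 kg·m/s

3. The kinetic energy is approximately:
   KE ≈ (Δp)²/(2m) = (1.831e-25)²/(2 × 9.109e-31 kg)
   KE ≈ 1.840e-20 J = 114.836 meV

This is an order-of-magnitude estimate of the ground state energy.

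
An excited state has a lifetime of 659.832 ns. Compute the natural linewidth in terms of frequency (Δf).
120.603 kHz

Using the energy-time uncertainty principle and E = hf:
ΔEΔt ≥ ℏ/2
hΔf·Δt ≥ ℏ/2

The minimum frequency uncertainty is:
Δf = ℏ/(2hτ) = 1/(4πτ)
Δf = 1/(4π × 6.598e-07 s)
Δf = 1.206e+05 Hz = 120.603 kHz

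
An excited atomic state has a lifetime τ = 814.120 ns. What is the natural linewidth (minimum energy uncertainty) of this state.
404.248 peV

Using the energy-time uncertainty principle:
ΔEΔt ≥ ℏ/2

The lifetime τ represents the time uncertainty Δt.
The natural linewidth (minimum energy uncertainty) is:

ΔE = ℏ/(2τ)
ΔE = (1.055e-34 J·s) / (2 × 8.141e-07 s)
ΔE = 6.477e-29 J = 404.248 peV

This natural linewidth limits the precision of spectroscopic measurements.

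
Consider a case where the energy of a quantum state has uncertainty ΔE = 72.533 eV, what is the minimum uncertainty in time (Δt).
4.537 as

Using the energy-time uncertainty principle:
ΔEΔt ≥ ℏ/2

The minimum uncertainty in time is:
Δt_min = ℏ/(2ΔE)
Δt_min = (1.055e-34 J·s) / (2 × 1.162e-17 J)
Δt_min = 4.537e-18 s = 4.537 as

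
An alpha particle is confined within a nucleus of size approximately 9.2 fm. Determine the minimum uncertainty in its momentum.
5.731 × 10^-21 kg·m/s

Using the Heisenberg uncertainty principle:
ΔxΔp ≥ ℏ/2

With Δx ≈ L = 9.200e-15 m (the confinement size):
Δp_min = ℏ/(2Δx)
Δp_min = (1.055e-34 J·s) / (2 × 9.200e-15 m)
Δp_min = 5.731e-21 kg·m/s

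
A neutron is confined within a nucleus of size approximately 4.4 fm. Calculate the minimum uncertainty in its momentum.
1.198 × 10^-20 kg·m/s

Using the Heisenberg uncertainty principle:
ΔxΔp ≥ ℏ/2

With Δx ≈ L = 4.400e-15 m (the confinement size):
Δp_min = ℏ/(2Δx)
Δp_min = (1.055e-34 J·s) / (2 × 4.400e-15 m)
Δp_min = 1.198e-20 kg·m/s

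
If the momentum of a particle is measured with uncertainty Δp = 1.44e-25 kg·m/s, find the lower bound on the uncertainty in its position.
366.171 pm

Using the Heisenberg uncertainty principle:
ΔxΔp ≥ ℏ/2

The minimum uncertainty in position is:
Δx_min = ℏ/(2Δp)
Δx_min = (1.055e-34 J·s) / (2 × 1.440e-25 kg·m/s)
Δx_min = 3.662e-10 m = 366.171 pm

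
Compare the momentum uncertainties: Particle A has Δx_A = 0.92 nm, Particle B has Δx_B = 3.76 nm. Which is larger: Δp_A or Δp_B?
Particle A has the larger minimum momentum uncertainty, by a factor of 4.09.

For each particle, the minimum momentum uncertainty is Δp_min = ℏ/(2Δx):

Particle A: Δp_A = ℏ/(2×9.200e-10 m) = 5.731e-26 kg·m/s
Particle B: Δp_B = ℏ/(2×3.760e-09 m) = 1.402e-26 kg·m/s

Ratio: Δp_A/Δp_B = 4.09

Since Δp_min ∝ 1/Δx, the particle with smaller position uncertainty (A) has larger momentum uncertainty.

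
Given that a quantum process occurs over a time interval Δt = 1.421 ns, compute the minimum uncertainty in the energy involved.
231.602 neV

Using the energy-time uncertainty principle:
ΔEΔt ≥ ℏ/2

The minimum uncertainty in energy is:
ΔE_min = ℏ/(2Δt)
ΔE_min = (1.055e-34 J·s) / (2 × 1.421e-09 s)
ΔE_min = 3.711e-26 J = 231.602 neV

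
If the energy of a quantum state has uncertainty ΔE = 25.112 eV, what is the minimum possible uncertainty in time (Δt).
13.106 as

Using the energy-time uncertainty principle:
ΔEΔt ≥ ℏ/2

The minimum uncertainty in time is:
Δt_min = ℏ/(2ΔE)
Δt_min = (1.055e-34 J·s) / (2 × 4.023e-18 J)
Δt_min = 1.311e-17 s = 13.106 as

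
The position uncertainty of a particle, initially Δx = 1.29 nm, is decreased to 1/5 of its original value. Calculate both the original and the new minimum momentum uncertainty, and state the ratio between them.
Original Δp_min = 4.087 × 10^-26 kg·m/s; new Δp'_min = 2.044 × 10^-25 kg·m/s; ratio Δp'_min/Δp_min = 5.

From the uncertainty principle ΔxΔp ≥ ℏ/2, the minimum momentum uncertainty is Δp_min = ℏ/(2Δx).

Original (Δx = 1.29 nm = 1.290e-09 m):
Δp_min = (1.055e-34 J·s)/(2 × 1.290e-09 m) = 4.087e-26 kg·m/s

When Δx → (1/5)Δx:
Δp'_min = ℏ/(2 × (1/5)Δx) = 5 × ℏ/(2Δx) = 5 × Δp_min
Δp'_min = 5 × 4.087e-26 kg·m/s = 2.044e-25 kg·m/s

Since Δp_min ∝ 1/Δx, when Δx is decreased to 1/5 of its original value, Δp_min increases to 5 times its original value.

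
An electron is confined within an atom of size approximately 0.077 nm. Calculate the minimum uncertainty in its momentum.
6.848 × 10^-25 kg·m/s

Using the Heisenberg uncertainty principle:
ΔxΔp ≥ ℏ/2

With Δx ≈ L = 7.700e-11 m (the confinement size):
Δp_min = ℏ/(2Δx)
Δp_min = (1.055e-34 J·s) / (2 × 7.700e-11 m)
Δp_min = 6.848e-25 kg·m/s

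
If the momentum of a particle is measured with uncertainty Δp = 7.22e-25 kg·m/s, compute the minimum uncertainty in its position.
73.031 pm

Using the Heisenberg uncertainty principle:
ΔxΔp ≥ ℏ/2

The minimum uncertainty in position is:
Δx_min = ℏ/(2Δp)
Δx_min = (1.055e-34 J·s) / (2 × 7.220e-25 kg·m/s)
Δx_min = 7.303e-11 m = 73.031 pm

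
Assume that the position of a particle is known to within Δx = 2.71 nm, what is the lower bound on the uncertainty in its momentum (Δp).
1.946 × 10^-26 kg·m/s

Using the Heisenberg uncertainty principle:
ΔxΔp ≥ ℏ/2

The minimum uncertainty in momentum is:
Δp_min = ℏ/(2Δx)
Δp_min = (1.055e-34 J·s) / (2 × 2.710e-09 m)
Δp_min = 1.946e-26 kg·m/s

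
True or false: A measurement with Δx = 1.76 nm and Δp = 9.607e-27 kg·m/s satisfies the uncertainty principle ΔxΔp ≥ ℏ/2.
No, it violates the uncertainty principle (impossible measurement).

Calculate the product ΔxΔp:
ΔxΔp = (1.760e-09 m) × (9.607e-27 kg·m/s)
ΔxΔp = 1.691e-35 J·s

Compare to the minimum allowed value ℏ/2:
ℏ/2 = 5.273e-35 J·s

Since ΔxΔp = 1.691e-35 J·s < 5.273e-35 J·s = ℏ/2,
the measurement violates the uncertainty principle.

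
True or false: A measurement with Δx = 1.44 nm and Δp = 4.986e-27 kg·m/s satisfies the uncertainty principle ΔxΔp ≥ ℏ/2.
No, it violates the uncertainty principle (impossible measurement).

Calculate the product ΔxΔp:
ΔxΔp = (1.440e-09 m) × (4.986e-27 kg·m/s)
ΔxΔp = 7.180e-36 J·s

Compare to the minimum allowed value ℏ/2:
ℏ/2 = 5.273e-35 J·s

Since ΔxΔp = 7.180e-36 J·s < 5.273e-35 J·s = ℏ/2,
the measurement violates the uncertainty principle.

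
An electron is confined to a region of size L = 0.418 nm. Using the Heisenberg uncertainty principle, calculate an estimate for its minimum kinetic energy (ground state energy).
54.514 meV

Using the uncertainty principle to estimate ground state energy:

1. The position uncertainty is approximately the confinement size:
   Δx ≈ L = 4.180e-10 m

2. From ΔxΔp ≥ ℏ/2, the minimum momentum uncertainty is:
   Δp ≈ ℏ/(2L) = 1.261e-25 kg·m/s

3. The kinetic energy is approximately:
   KE ≈ (Δp)²/(2m) = (1.261e-25)²/(2 × 9.109e-31 kg)
   KE ≈ 8.734e-21 J = 54.514 meV

This is an order-of-magnitude estimate of the ground state energy.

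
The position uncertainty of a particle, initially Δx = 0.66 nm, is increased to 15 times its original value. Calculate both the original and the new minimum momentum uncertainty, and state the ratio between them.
Original Δp_min = 7.989 × 10^-26 kg·m/s; new Δp'_min = 5.326 × 10^-27 kg·m/s; ratio Δp'_min/Δp_min = 1/15.

From the uncertainty principle ΔxΔp ≥ ℏ/2, the minimum momentum uncertainty is Δp_min = ℏ/(2Δx).

Original (Δx = 0.66 nm = 6.600e-10 m):
Δp_min = (1.055e-34 J·s)/(2 × 6.600e-10 m) = 7.989e-26 kg·m/s

When Δx → 15Δx:
Δp'_min = ℏ/(2 × 15Δx) = (1/15) × ℏ/(2Δx) = (1/15) × Δp_min
Δp'_min = 1/15 × 7.989e-26 kg·m/s = 5.326e-27 kg·m/s

Since Δp_min ∝ 1/Δx, when Δx is increased to 15 times its original value, Δp_min decreases to 1/15 of its original value.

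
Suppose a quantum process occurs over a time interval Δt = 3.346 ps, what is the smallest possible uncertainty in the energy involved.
98.358 μeV

Using the energy-time uncertainty principle:
ΔEΔt ≥ ℏ/2

The minimum uncertainty in energy is:
ΔE_min = ℏ/(2Δt)
ΔE_min = (1.055e-34 J·s) / (2 × 3.346e-12 s)
ΔE_min = 1.576e-23 J = 98.358 μeV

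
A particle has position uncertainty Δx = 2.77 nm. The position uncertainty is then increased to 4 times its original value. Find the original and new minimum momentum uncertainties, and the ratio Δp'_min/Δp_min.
Original Δp_min = 1.904 × 10^-26 kg·m/s; new Δp'_min = 4.759 × 10^-27 kg·m/s; ratio Δp'_min/Δp_min = 1/4.

From the uncertainty principle ΔxΔp ≥ ℏ/2, the minimum momentum uncertainty is Δp_min = ℏ/(2Δx).

Original (Δx = 2.77 nm = 2.770e-09 m):
Δp_min = (1.055e-34 J·s)/(2 × 2.770e-09 m) = 1.904e-26 kg·m/s

When Δx → 4Δx:
Δp'_min = ℏ/(2 × 4Δx) = (1/4) × ℏ/(2Δx) = (1/4) × Δp_min
Δp'_min = 1/4 × 1.904e-26 kg·m/s = 4.759e-27 kg·m/s

Since Δp_min ∝ 1/Δx, when Δx is increased to 4 times its original value, Δp_min decreases to 1/4 of its original value.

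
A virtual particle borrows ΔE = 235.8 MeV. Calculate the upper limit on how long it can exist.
1.396 ys

Using the energy-time uncertainty principle:
ΔEΔt ≥ ℏ/2

For a virtual particle borrowing energy ΔE, the maximum lifetime is:
Δt_max = ℏ/(2ΔE)

Converting energy:
ΔE = 235.8 MeV = 3.778e-11 J

Δt_max = (1.055e-34 J·s) / (2 × 3.778e-11 J)
Δt_max = 1.396e-24 s = 1.396 ys

Virtual particles with higher borrowed energy exist for shorter times.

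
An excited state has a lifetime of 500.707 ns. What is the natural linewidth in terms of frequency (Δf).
158.930 kHz

Using the energy-time uncertainty principle and E = hf:
ΔEΔt ≥ ℏ/2
hΔf·Δt ≥ ℏ/2

The minimum frequency uncertainty is:
Δf = ℏ/(2hτ) = 1/(4πτ)
Δf = 1/(4π × 5.007e-07 s)
Δf = 1.589e+05 Hz = 158.930 kHz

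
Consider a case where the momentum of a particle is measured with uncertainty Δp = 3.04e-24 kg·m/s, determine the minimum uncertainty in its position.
17.345 pm

Using the Heisenberg uncertainty principle:
ΔxΔp ≥ ℏ/2

The minimum uncertainty in position is:
Δx_min = ℏ/(2Δp)
Δx_min = (1.055e-34 J·s) / (2 × 3.040e-24 kg·m/s)
Δx_min = 1.734e-11 m = 17.345 pm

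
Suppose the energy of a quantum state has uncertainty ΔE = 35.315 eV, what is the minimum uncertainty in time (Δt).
9.319 as

Using the energy-time uncertainty principle:
ΔEΔt ≥ ℏ/2

The minimum uncertainty in time is:
Δt_min = ℏ/(2ΔE)
Δt_min = (1.055e-34 J·s) / (2 × 5.658e-18 J)
Δt_min = 9.319e-18 s = 9.319 as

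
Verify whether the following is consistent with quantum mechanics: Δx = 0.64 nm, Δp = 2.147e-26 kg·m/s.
No, it violates the uncertainty principle (impossible measurement).

Calculate the product ΔxΔp:
ΔxΔp = (6.400e-10 m) × (2.147e-26 kg·m/s)
ΔxΔp = 1.374e-35 J·s

Compare to the minimum allowed value ℏ/2:
ℏ/2 = 5.273e-35 J·s

Since ΔxΔp = 1.374e-35 J·s < 5.273e-35 J·s = ℏ/2,
the measurement violates the uncertainty principle.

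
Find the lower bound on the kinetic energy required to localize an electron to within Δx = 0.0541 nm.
3.254 eV

Localizing a particle requires giving it sufficient momentum uncertainty:

1. From uncertainty principle: Δp ≥ ℏ/(2Δx)
   Δp_min = (1.055e-34 J·s) / (2 × 5.410e-11 m)
   Δp_min = 9.747e-25 kg·m/s

2. This momentum uncertainty corresponds to kinetic energy:
   KE ≈ (Δp)²/(2m) = (9.747e-25)²/(2 × 9.109e-31 kg)
   KE = 5.214e-19 J = 3.254 eV

Tighter localization requires more energy.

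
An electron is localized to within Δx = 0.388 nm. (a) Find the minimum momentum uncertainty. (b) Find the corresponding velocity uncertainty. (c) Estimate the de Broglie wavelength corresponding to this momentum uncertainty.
(a) Δp_min = 1.359 × 10^-25 kg·m/s
(b) Δv_min = 149.185 km/s
(c) λ_dB = 4.876 nm

Step-by-step:

(a) From the uncertainty principle:
Δp_min = ℏ/(2Δx) = (1.055e-34 J·s)/(2 × 3.880e-10 m) = 1.359e-25 kg·m/s

(b) The velocity uncertainty:
Δv = Δp/m = (1.359e-25 kg·m/s)/(9.109e-31 kg) = 1.492e+05 m/s = 149.185 km/s

(c) The de Broglie wavelength for this momentum:
λ = h/p = (6.626e-34 J·s)/(1.359e-25 kg·m/s) = 4.876e-09 m = 4.876 nm

Note: The de Broglie wavelength is comparable to the localization size, as expected from wave-particle duality.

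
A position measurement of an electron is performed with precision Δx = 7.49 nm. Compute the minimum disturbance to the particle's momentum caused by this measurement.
7.040 × 10^-27 kg·m/s

The uncertainty principle implies that measuring position disturbs momentum:
ΔxΔp ≥ ℏ/2

When we measure position with precision Δx, we necessarily introduce a momentum uncertainty:
Δp ≥ ℏ/(2Δx)
Δp_min = (1.055e-34 J·s) / (2 × 7.490e-09 m)
Δp_min = 7.040e-27 kg·m/s

The more precisely we measure position, the greater the momentum disturbance.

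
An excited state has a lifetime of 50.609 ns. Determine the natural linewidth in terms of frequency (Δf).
1.572 MHz

Using the energy-time uncertainty principle and E = hf:
ΔEΔt ≥ ℏ/2
hΔf·Δt ≥ ℏ/2

The minimum frequency uncertainty is:
Δf = ℏ/(2hτ) = 1/(4πτ)
Δf = 1/(4π × 5.061e-08 s)
Δf = 1.572e+06 Hz = 1.572 MHz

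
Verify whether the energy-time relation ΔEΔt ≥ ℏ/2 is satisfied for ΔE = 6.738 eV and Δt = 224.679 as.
Yes, it satisfies the uncertainty relation.

Calculate the product ΔEΔt:
ΔE = 6.738 eV = 1.080e-18 J
ΔEΔt = (1.080e-18 J) × (2.247e-16 s)
ΔEΔt = 2.426e-34 J·s

Compare to the minimum allowed value ℏ/2:
ℏ/2 = 5.273e-35 J·s

Since ΔEΔt = 2.426e-34 J·s ≥ 5.273e-35 J·s = ℏ/2,
this satisfies the uncertainty relation.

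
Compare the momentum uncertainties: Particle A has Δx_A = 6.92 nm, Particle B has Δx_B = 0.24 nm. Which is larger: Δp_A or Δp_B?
Particle B has the larger minimum momentum uncertainty, by a factor of 28.83.

For each particle, the minimum momentum uncertainty is Δp_min = ℏ/(2Δx):

Particle A: Δp_A = ℏ/(2×6.920e-09 m) = 7.620e-27 kg·m/s
Particle B: Δp_B = ℏ/(2×2.400e-10 m) = 2.197e-25 kg·m/s

Ratio: Δp_B/Δp_A = 28.83

Since Δp_min ∝ 1/Δx, the particle with smaller position uncertainty (B) has larger momentum uncertainty.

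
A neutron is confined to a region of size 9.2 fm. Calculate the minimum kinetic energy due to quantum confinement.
61.204 keV

Using the uncertainty principle:

1. Position uncertainty: Δx ≈ 9.200e-15 m
2. Minimum momentum uncertainty: Δp = ℏ/(2Δx) = 5.731e-21 kg·m/s
3. Minimum kinetic energy:
   KE = (Δp)²/(2m) = (5.731e-21)²/(2 × 1.675e-27 kg)
   KE = 9.806e-15 J = 61.204 keV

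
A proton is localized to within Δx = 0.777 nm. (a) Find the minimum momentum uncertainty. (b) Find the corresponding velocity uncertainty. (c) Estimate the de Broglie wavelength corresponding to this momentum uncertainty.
(a) Δp_min = 6.786 × 10^-26 kg·m/s
(b) Δv_min = 40.572 m/s
(c) λ_dB = 9.764 nm

Step-by-step:

(a) From the uncertainty principle:
Δp_min = ℏ/(2Δx) = (1.055e-34 J·s)/(2 × 7.770e-10 m) = 6.786e-26 kg·m/s

(b) The velocity uncertainty:
Δv = Δp/m = (6.786e-26 kg·m/s)/(1.673e-27 kg) = 4.057e+01 m/s = 40.572 m/s

(c) The de Broglie wavelength for this momentum:
λ = h/p = (6.626e-34 J·s)/(6.786e-26 kg·m/s) = 9.764e-09 m = 9.764 nm

Note: The de Broglie wavelength is comparable to the localization size, as expected from wave-particle duality.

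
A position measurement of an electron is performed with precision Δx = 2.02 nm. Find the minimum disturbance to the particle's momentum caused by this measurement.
2.610 × 10^-26 kg·m/s

The uncertainty principle implies that measuring position disturbs momentum:
ΔxΔp ≥ ℏ/2

When we measure position with precision Δx, we necessarily introduce a momentum uncertainty:
Δp ≥ ℏ/(2Δx)
Δp_min = (1.055e-34 J·s) / (2 × 2.020e-09 m)
Δp_min = 2.610e-26 kg·m/s

The more precisely we measure position, the greater the momentum disturbance.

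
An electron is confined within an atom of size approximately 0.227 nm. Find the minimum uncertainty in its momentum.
2.323 × 10^-25 kg·m/s

Using the Heisenberg uncertainty principle:
ΔxΔp ≥ ℏ/2

With Δx ≈ L = 2.270e-10 m (the confinement size):
Δp_min = ℏ/(2Δx)
Δp_min = (1.055e-34 J·s) / (2 × 2.270e-10 m)
Δp_min = 2.323e-25 kg·m/s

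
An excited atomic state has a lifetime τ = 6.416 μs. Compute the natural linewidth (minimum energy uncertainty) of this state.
51.295 peV

Using the energy-time uncertainty principle:
ΔEΔt ≥ ℏ/2

The lifetime τ represents the time uncertainty Δt.
The natural linewidth (minimum energy uncertainty) is:

ΔE = ℏ/(2τ)
ΔE = (1.055e-34 J·s) / (2 × 6.416e-06 s)
ΔE = 8.218e-30 J = 51.295 peV

This natural linewidth limits the precision of spectroscopic measurements.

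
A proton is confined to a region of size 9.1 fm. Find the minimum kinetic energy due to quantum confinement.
62.643 keV

Using the uncertainty principle:

1. Position uncertainty: Δx ≈ 9.100e-15 m
2. Minimum momentum uncertainty: Δp = ℏ/(2Δx) = 5.794e-21 kg·m/s
3. Minimum kinetic energy:
   KE = (Δp)²/(2m) = (5.794e-21)²/(2 × 1.673e-27 kg)
   KE = 1.004e-14 J = 62.643 keV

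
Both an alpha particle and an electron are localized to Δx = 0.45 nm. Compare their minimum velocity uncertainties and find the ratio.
The electron has the larger minimum velocity uncertainty, by a ratio of 7294.3.

For both particles, Δp_min = ℏ/(2Δx) = 1.172e-25 kg·m/s (same for both).

The velocity uncertainty is Δv = Δp/m:
- alpha particle: Δv = 1.172e-25 / 6.645e-27 = 1.763e+01 m/s = 17.634 m/s
- electron: Δv = 1.172e-25 / 9.109e-31 = 1.286e+05 m/s = 128.631 km/s

Ratio: 1.286e+05 / 1.763e+01 = 7294.3

The lighter particle has larger velocity uncertainty because Δv ∝ 1/m.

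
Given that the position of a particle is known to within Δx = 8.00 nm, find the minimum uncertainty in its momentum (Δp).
6.591 × 10^-27 kg·m/s

Using the Heisenberg uncertainty principle:
ΔxΔp ≥ ℏ/2

The minimum uncertainty in momentum is:
Δp_min = ℏ/(2Δx)
Δp_min = (1.055e-34 J·s) / (2 × 8.000e-09 m)
Δp_min = 6.591e-27 kg·m/s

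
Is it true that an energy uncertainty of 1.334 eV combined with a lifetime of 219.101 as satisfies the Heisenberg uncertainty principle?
No, it violates the uncertainty relation.

Calculate the product ΔEΔt:
ΔE = 1.334 eV = 2.137e-19 J
ΔEΔt = (2.137e-19 J) × (2.191e-16 s)
ΔEΔt = 4.683e-35 J·s

Compare to the minimum allowed value ℏ/2:
ℏ/2 = 5.273e-35 J·s

Since ΔEΔt = 4.683e-35 J·s < 5.273e-35 J·s = ℏ/2,
this violates the uncertainty relation.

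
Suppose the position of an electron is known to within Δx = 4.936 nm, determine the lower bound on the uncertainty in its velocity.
11.727 km/s

Using the Heisenberg uncertainty principle and Δp = mΔv:
ΔxΔp ≥ ℏ/2
Δx(mΔv) ≥ ℏ/2

The minimum uncertainty in velocity is:
Δv_min = ℏ/(2mΔx)
Δv_min = (1.055e-34 J·s) / (2 × 9.109e-31 kg × 4.936e-09 m)
Δv_min = 1.173e+04 m/s = 11.727 km/s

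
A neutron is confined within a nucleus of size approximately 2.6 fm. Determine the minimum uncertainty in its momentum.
2.028 × 10^-20 kg·m/s

Using the Heisenberg uncertainty principle:
ΔxΔp ≥ ℏ/2

With Δx ≈ L = 2.600e-15 m (the confinement size):
Δp_min = ℏ/(2Δx)
Δp_min = (1.055e-34 J·s) / (2 × 2.600e-15 m)
Δp_min = 2.028e-20 kg·m/s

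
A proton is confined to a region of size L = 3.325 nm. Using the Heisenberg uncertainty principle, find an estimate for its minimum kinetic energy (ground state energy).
469.214 neV

Using the uncertainty principle to estimate ground state energy:

1. The position uncertainty is approximately the confinement size:
   Δx ≈ L = 3.325e-09 m

2. From ΔxΔp ≥ ℏ/2, the minimum momentum uncertainty is:
   Δp ≈ ℏ/(2L) = 1.586e-26 kg·m/s

3. The kinetic energy is approximately:
   KE ≈ (Δp)²/(2m) = (1.586e-26)²/(2 × 1.673e-27 kg)
   KE ≈ 7.518e-26 J = 469.214 neV

This is an order-of-magnitude estimate of the ground state energy.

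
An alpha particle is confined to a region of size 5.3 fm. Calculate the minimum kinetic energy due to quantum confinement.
46.487 keV

Using the uncertainty principle:

1. Position uncertainty: Δx ≈ 5.300e-15 m
2. Minimum momentum uncertainty: Δp = ℏ/(2Δx) = 9.949e-21 kg·m/s
3. Minimum kinetic energy:
   KE = (Δp)²/(2m) = (9.949e-21)²/(2 × 6.645e-27 kg)
   KE = 7.448e-15 J = 46.487 keV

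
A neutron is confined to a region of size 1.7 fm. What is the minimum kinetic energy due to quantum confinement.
1.792 MeV

Using the uncertainty principle:

1. Position uncertainty: Δx ≈ 1.700e-15 m
2. Minimum momentum uncertainty: Δp = ℏ/(2Δx) = 3.102e-20 kg·m/s
3. Minimum kinetic energy:
   KE = (Δp)²/(2m) = (3.102e-20)²/(2 × 1.675e-27 kg)
   KE = 2.872e-13 J = 1.792 MeV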